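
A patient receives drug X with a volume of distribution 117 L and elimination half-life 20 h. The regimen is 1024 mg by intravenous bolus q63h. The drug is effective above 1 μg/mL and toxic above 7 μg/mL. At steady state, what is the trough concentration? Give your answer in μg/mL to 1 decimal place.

1.1 μg/mL

k = ln2/t½ = ln2/20 ≈ 0.034657 h⁻¹; fraction remaining f = e^(−kτ) = e^(−0.034657×63) ≈ 0.1127.
Accumulation ratio R = 1/(1 − f) ≈ 1/0.8873 ≈ 1.1270.
Each bolus raises the concentration by D/Vd = 1024/117 ≈ 8.752 μg/mL.
Cmax,ss = C₀/(1 − f) ≈ 8.752/0.8873 ≈ 9.864 μg/mL.
One interval later, Cmin,ss = Cmax,ss·e^(−kτ) ≈ 9.864 × 0.1127 ≈ 1.112 μg/mL.
Trough 1.1 μg/mL vs MEC 1 μg/mL: adequate.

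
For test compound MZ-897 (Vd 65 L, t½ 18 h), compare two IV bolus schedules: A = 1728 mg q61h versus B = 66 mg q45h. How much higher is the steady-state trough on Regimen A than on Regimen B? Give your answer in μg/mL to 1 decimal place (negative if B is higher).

Regimen A: f = (1/2)^(61/18) ≈ 0.0955; Cmin,ss = (1728/65)·f/(1−f) ≈ 2.807 μg/mL.
Regimen B: f = (1/2)^(45/18) ≈ 0.1768; Cmin,ss = (66/65)·f/(1−f) ≈ 0.218 μg/mL.
Difference ≈ 2.807 − 0.218 ≈ 2.589 μg/mL.

2.6 μg/mL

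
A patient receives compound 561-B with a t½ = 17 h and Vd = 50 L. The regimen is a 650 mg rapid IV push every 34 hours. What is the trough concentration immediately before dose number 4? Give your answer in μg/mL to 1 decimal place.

4.3 μg/mL

f = (1/2)^(τ/t½) = (1/2)^(34/17) ≈ 0.2500.
C₀ = D/Vd = 650/50 ≈ 13.000 μg/mL.
Before the 4th dose, 3 doses have been given. Superposition: Cmin = C₀·(f + f² + … + f^3).
≈ 13.000 × (0.2500 + 0.0625 + 0.0156) ≈ 13.000 × 0.3281 ≈ 4.265 μg/mL.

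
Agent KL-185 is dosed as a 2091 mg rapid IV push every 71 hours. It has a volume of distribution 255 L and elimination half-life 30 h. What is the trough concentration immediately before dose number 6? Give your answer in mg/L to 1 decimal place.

f = (1/2)^(τ/t½) = (1/2)^(71/30) ≈ 0.1939.
C₀ = D/Vd = 2091/255 ≈ 8.200 mg/L.
Before the 6th dose, 5 doses have been given. Superposition: Cmin = C₀·(f + f² + … + f^5).
≈ 8.200 × (0.1939 + 0.0376 + 0.0073 + 0.0014 + 0.0003) ≈ 8.200 × 0.2405 ≈ 1.972 mg/L.

2.0 mg/L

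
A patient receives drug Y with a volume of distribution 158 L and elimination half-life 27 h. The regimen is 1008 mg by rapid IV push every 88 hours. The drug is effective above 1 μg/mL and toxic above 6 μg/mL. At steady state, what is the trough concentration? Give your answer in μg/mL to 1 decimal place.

0.7 μg/mL

τ/t½ = 88/27 ≈ 3.2593, so fraction remaining f = (1/2)^(88/27) ≈ 0.1044.
Accumulation ratio R = 1/(1 − f) ≈ 1/0.8956 ≈ 1.1166.
Single-dose peak C₀ = D/Vd = 1008/158 ≈ 6.380 μg/mL.
Cmax,ss = C₀/(1 − f) ≈ 6.380/0.8956 ≈ 7.124 μg/mL.
One interval later, Cmin,ss = Cmax,ss·e^(−kτ) ≈ 7.124 × 0.1044 ≈ 0.744 μg/mL.
Trough 0.7 μg/mL vs MEC 1 μg/mL: subtherapeutic.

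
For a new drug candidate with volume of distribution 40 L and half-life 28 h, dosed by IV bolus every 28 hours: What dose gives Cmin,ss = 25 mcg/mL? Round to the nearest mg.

1000 mg

τ/t½ = 28/28 ≈ 1, so f = (1/2)^(28/28) ≈ 0.500000.
Cmin,ss = (D/Vd)·f/(1−f), so D = Cmin,ss·Vd·(1−f)/f.
D = 25 × 40 × (1−f)/f ≈ 25 × 40 × 1.00000 ≈ 1000.00 mg.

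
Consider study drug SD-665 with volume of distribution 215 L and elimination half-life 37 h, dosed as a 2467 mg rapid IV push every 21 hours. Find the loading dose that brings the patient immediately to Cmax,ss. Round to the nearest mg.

7585 mg

f = (1/2)^(21/37) ≈ 0.674753; accumulation ratio R = 1/(1−f) ≈ 3.07459.
Loading dose to hit Cmax,ss on first dose: D_load = D_maint·R ≈ 2467 × 3.07459 ≈ 7585.01 mg.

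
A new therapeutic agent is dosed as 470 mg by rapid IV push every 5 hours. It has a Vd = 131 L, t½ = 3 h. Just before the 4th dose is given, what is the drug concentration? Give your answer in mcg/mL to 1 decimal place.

1.6 mcg/mL

f = (1/2)^(τ/t½) = (1/2)^(5/3) ≈ 0.3150.
C₀ = D/Vd = 470/131 ≈ 3.588 mcg/mL.
Before the 4th dose, 3 doses have been given. Superposition: Cmin = C₀·(f + f² + … + f^3).
≈ 3.588 × (0.3150 + 0.0992 + 0.0313) ≈ 3.588 × 0.4455 ≈ 1.598 mcg/mL.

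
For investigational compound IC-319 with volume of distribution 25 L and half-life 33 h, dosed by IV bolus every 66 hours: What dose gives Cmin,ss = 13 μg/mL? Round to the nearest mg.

975 mg

τ/t½ = 66/33 ≈ 2, so f = (1/2)^(66/33) ≈ 0.250000.
Cmin,ss = (D/Vd)·f/(1−f), so D = Cmin,ss·Vd·(1−f)/f.
D = 13 × 25 × (1−f)/f ≈ 13 × 25 × 3.00000 ≈ 975.00 mg.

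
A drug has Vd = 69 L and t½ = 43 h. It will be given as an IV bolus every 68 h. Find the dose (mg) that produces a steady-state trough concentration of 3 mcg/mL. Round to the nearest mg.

412 mg

τ/t½ = 68/43 ≈ 1.5814, so f = (1/2)^(68/43) ≈ 0.334159.
Cmin,ss = (D/Vd)·f/(1−f), so D = Cmin,ss·Vd·(1−f)/f.
D = 3 × 69 × (1−f)/f ≈ 3 × 69 × 1.99259 ≈ 412.47 mg.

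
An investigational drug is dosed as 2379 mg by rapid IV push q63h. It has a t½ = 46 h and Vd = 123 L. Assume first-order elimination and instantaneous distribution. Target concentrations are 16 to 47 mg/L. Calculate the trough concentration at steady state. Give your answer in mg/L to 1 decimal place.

τ/t½ = 63/46 ≈ 1.3696, so fraction remaining f = (1/2)^(63/46) ≈ 0.3870.
Each bolus raises the concentration by D/Vd = 2379/123 ≈ 19.341 mg/L.
Steady-state trough Cmin,ss = C₀·f/(1−f) ≈ 19.341 × 0.3870/0.6130 ≈ 12.210 mg/L.
Trough 12.2 mg/L vs MEC 16 mg/L: subtherapeutic.

12.2 mg/L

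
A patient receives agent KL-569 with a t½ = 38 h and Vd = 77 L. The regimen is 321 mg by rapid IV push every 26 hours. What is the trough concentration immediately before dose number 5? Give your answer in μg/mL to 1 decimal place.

f = (1/2)^(τ/t½) = (1/2)^(26/38) ≈ 0.6223.
C₀ = D/Vd = 321/77 ≈ 4.169 μg/mL.
Before the 5th dose, 4 doses have been given. Superposition: Cmin = C₀·(f + f² + … + f^4).
≈ 4.169 × (0.6223 + 0.3873 + 0.2410 + 0.1500) ≈ 4.169 × 1.4006 ≈ 5.839 μg/mL.

5.8 μg/mL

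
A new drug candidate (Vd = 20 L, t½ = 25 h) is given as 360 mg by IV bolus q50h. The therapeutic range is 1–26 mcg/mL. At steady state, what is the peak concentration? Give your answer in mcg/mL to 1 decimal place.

τ = 50 h = 2 half-lives, so f = (1/2)^2 = 0.25.
Accumulation ratio R = 1/(1 − f) = 1/0.75 = 4/3.
Single-dose peak C₀ = D/Vd = 360/20 = 18 mcg/mL.
Steady-state peak Cmax,ss = C₀·R = 18 × 4/3 ≈ 24.000 mcg/mL.
Peak 24.0 mcg/mL vs MTC 26 mcg/mL: below toxic threshold.

24.0 mcg/mL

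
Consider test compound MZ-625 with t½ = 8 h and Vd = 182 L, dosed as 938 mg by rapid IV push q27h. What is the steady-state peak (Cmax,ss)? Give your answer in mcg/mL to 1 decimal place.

5.7 mcg/mL

τ/t½ = 27/8 ≈ 3.375, so fraction remaining f = (1/2)^(27/8) ≈ 0.0964.
At steady state, accumulation factor R = 1/(1 − e^(−kτ)) ≈ 1.1067.
Single-dose peak C₀ = D/Vd = 938/182 ≈ 5.154 mcg/mL.
Steady-state peak Cmax,ss = C₀·R ≈ 5.154 × 1.1067 ≈ 5.704 mcg/mL.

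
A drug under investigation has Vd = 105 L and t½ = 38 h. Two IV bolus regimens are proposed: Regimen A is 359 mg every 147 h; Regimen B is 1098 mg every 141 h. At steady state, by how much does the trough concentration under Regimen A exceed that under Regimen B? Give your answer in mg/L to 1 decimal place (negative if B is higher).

Regimen A: f = (1/2)^(147/38) ≈ 0.0685; Cmin,ss = (359/105)·f/(1−f) ≈ 0.251 mg/L.
Regimen B: f = (1/2)^(141/38) ≈ 0.0764; Cmin,ss = (1098/105)·f/(1−f) ≈ 0.865 mg/L.
Difference ≈ 0.251 − 0.865 ≈ -0.614 mg/L.

-0.6 mg/L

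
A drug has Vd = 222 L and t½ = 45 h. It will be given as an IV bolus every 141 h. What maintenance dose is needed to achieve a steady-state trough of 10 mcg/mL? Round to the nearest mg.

τ/t½ = 141/45 ≈ 3.1333, so f = (1/2)^(141/45) ≈ 0.113965.
Cmin,ss = (D/Vd)·f/(1−f), so D = Cmin,ss·Vd·(1−f)/f.
D = 10 × 222 × (1−f)/f ≈ 10 × 222 × 7.77462 ≈ 17259.66 mg.

17260 mg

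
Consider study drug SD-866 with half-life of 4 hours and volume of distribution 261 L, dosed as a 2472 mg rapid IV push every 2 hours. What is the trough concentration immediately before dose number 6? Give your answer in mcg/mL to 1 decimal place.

18.8 mcg/mL

f = (1/2)^(τ/t½) = (1/2)^(2/4) ≈ 0.7071.
C₀ = D/Vd = 2472/261 ≈ 9.471 mcg/mL.
Before the 6th dose, 5 doses have been given. Superposition: Cmin = C₀·(f + f² + … + f^5).
≈ 9.471 × (0.7071 + 0.5000 + 0.3535 + 0.2500 + 0.1768) ≈ 9.471 × 1.9874 ≈ 18.823 mcg/mL.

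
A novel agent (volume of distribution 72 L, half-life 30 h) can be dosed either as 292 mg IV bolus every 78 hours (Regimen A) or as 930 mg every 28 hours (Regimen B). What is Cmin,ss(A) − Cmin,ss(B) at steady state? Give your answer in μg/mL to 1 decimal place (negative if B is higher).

-13.4 μg/mL

Regimen A: f = (1/2)^(78/30) ≈ 0.1649; Cmin,ss = (292/72)·f/(1−f) ≈ 0.801 μg/mL.
Regimen B: f = (1/2)^(28/30) ≈ 0.5236; Cmin,ss = (930/72)·f/(1−f) ≈ 14.196 μg/mL.
Difference ≈ 0.801 − 14.196 ≈ -13.395 μg/mL.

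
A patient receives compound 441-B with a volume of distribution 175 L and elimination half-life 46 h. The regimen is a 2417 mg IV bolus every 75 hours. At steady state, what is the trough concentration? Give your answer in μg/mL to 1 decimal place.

k = ln2/t½ = ln2/46 ≈ 0.015068 h⁻¹; fraction remaining f = e^(−kτ) = e^(−0.015068×75) ≈ 0.3230.
Accumulation ratio R = 1/(1 − f) ≈ 1/0.6770 ≈ 1.4771.
Each bolus raises the concentration by D/Vd = 2417/175 ≈ 13.811 μg/mL.
Steady-state peak Cmax,ss = C₀·R ≈ 13.811 × 1.4771 ≈ 20.400 μg/mL.
One interval later, Cmin,ss = Cmax,ss·e^(−kτ) ≈ 20.400 × 0.3230 ≈ 6.589 μg/mL.

6.6 μg/mL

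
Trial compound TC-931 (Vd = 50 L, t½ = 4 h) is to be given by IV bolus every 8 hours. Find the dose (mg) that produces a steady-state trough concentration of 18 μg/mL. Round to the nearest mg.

2700 mg

τ/t½ = 8/4 ≈ 2, so f = (1/2)^(8/4) ≈ 0.250000.
Cmin,ss = (D/Vd)·f/(1−f), so D = Cmin,ss·Vd·(1−f)/f.
D = 18 × 50 × (1−f)/f ≈ 18 × 50 × 3.00000 ≈ 2700.00 mg.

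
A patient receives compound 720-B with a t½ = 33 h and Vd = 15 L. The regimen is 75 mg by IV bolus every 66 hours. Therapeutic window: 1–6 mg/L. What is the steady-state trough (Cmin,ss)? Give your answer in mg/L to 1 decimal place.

τ = 66 h = 2 half-lives, so f = (1/2)^2 = 0.25.
Accumulation ratio R = 1/(1 − f) = 1/0.75 = 4/3.
Single-dose peak C₀ = D/Vd = 75/15 = 5 mg/L.
Steady-state peak Cmax,ss = C₀·R = 5 × 4/3 ≈ 6.667 mg/L.
Steady-state trough Cmin,ss = Cmax,ss·f ≈ 6.667 × 0.25 ≈ 1.667 mg/L.
Trough 1.7 mg/L vs MEC 1 mg/L: adequate.

1.7 mg/L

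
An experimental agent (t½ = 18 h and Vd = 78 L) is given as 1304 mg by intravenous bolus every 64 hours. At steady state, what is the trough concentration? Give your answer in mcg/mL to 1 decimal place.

1.6 mcg/mL

τ/t½ = 64/18 ≈ 3.5556, so fraction remaining f = (1/2)^(64/18) ≈ 0.0850.
Each bolus raises the concentration by D/Vd = 1304/78 ≈ 16.718 mcg/mL.
Steady-state trough Cmin,ss = C₀·f/(1−f) ≈ 16.718 × 0.0850/0.9150 ≈ 1.553 mcg/mL.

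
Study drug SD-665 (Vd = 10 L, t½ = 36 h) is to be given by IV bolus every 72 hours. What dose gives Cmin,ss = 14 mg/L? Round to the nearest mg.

τ/t½ = 72/36 ≈ 2, so f = (1/2)^(72/36) ≈ 0.250000.
Cmin,ss = (D/Vd)·f/(1−f), so D = Cmin,ss·Vd·(1−f)/f.
D = 14 × 10 × (1−f)/f ≈ 14 × 10 × 3.00000 ≈ 420.00 mg.

420 mg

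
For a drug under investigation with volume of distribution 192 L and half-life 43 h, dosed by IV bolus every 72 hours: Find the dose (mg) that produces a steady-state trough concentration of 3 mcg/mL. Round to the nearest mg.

1263 mg

τ/t½ = 72/43 ≈ 1.6744, so f = (1/2)^(72/43) ≈ 0.313292.
Cmin,ss = (D/Vd)·f/(1−f), so D = Cmin,ss·Vd·(1−f)/f.
D = 3 × 192 × (1−f)/f ≈ 3 × 192 × 2.19191 ≈ 1262.54 mg.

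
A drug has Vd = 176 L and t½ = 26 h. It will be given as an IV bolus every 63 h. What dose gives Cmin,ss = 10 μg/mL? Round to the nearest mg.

τ/t½ = 63/26 ≈ 2.4231, so f = (1/2)^(63/26) ≈ 0.186458.
Cmin,ss = (D/Vd)·f/(1−f), so D = Cmin,ss·Vd·(1−f)/f.
D = 10 × 176 × (1−f)/f ≈ 10 × 176 × 4.36314 ≈ 7679.13 mg.

7679 mg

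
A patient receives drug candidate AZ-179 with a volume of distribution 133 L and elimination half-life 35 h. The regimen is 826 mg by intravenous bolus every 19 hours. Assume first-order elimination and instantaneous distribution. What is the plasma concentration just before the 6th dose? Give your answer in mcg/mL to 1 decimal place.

11.5 mcg/mL

f = (1/2)^(τ/t½) = (1/2)^(19/35) ≈ 0.6864.
C₀ = D/Vd = 826/133 ≈ 6.211 mcg/mL.
Before the 6th dose, 5 doses have been given. Superposition: Cmin = C₀·(f + f² + … + f^5).
≈ 6.211 × (0.6864 + 0.4711 + 0.3234 + 0.2220 + 0.1524) ≈ 6.211 × 1.8553 ≈ 11.523 mcg/mL.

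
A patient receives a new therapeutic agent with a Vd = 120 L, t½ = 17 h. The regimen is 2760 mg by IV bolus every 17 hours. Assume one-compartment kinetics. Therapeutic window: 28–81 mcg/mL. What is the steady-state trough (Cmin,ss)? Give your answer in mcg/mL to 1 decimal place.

τ = 17 h = 1 half-life, so f = (1/2)^1 = 0.5.
At steady state, R = 1/(1 − 0.5) = 2/1.
Single-dose peak C₀ = D/Vd = 2760/120 = 23 mcg/mL.
Steady-state peak Cmax,ss = C₀·R = 23 × 2/1 ≈ 46.000 mcg/mL.
Steady-state trough Cmin,ss = Cmax,ss·f ≈ 46.000 × 0.5 ≈ 23.000 mcg/mL.
Trough 23.0 mcg/mL vs MEC 28 mcg/mL: subtherapeutic.

23.0 mcg/mL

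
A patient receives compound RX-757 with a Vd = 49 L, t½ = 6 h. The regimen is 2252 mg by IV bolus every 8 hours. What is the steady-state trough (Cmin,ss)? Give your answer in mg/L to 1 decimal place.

30.2 mg/L

Over one 8-h interval, 8/6 ≈ 1.3333 half-lives elapse, leaving f ≈ 0.3969 of each dose.
Each bolus raises the concentration by D/Vd = 2252/49 ≈ 45.959 mg/L.
Steady-state trough Cmin,ss = C₀·f/(1−f) ≈ 45.959 × 0.3969/0.6031 ≈ 30.246 mg/L.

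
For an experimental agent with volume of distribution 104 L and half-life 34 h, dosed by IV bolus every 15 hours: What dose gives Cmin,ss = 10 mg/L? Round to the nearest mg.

372 mg

τ/t½ = 15/34 ≈ 0.44118, so f = (1/2)^(15/34) ≈ 0.736534.
Cmin,ss = (D/Vd)·f/(1−f), so D = Cmin,ss·Vd·(1−f)/f.
D = 10 × 104 × (1−f)/f ≈ 10 × 104 × 0.35771 ≈ 372.02 mg.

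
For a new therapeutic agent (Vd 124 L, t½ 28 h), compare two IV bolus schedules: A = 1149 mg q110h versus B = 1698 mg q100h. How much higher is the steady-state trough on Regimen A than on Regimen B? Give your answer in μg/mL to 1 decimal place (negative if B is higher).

-0.6 μg/mL

Regimen A: f = (1/2)^(110/28) ≈ 0.0657; Cmin,ss = (1149/124)·f/(1−f) ≈ 0.652 μg/mL.
Regimen B: f = (1/2)^(100/28) ≈ 0.0841; Cmin,ss = (1698/124)·f/(1−f) ≈ 1.257 μg/mL.
Difference ≈ 0.652 − 1.257 ≈ -0.605 μg/mL.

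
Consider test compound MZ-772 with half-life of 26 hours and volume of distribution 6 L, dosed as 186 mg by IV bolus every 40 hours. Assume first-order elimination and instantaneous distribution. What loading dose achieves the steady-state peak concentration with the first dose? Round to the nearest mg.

284 mg

f = (1/2)^(40/26) ≈ 0.344252; accumulation ratio R = 1/(1−f) ≈ 1.52498.
Loading dose to hit Cmax,ss on first dose: D_load = D_maint·R ≈ 186 × 1.52498 ≈ 283.65 mg.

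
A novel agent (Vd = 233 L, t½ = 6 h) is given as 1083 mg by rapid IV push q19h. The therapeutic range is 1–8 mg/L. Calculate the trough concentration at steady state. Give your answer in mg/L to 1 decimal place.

k = ln2/t½ = ln2/6 ≈ 0.115525 h⁻¹; fraction remaining f = e^(−kτ) = e^(−0.115525×19) ≈ 0.1114.
Each bolus raises the concentration by D/Vd = 1083/233 ≈ 4.648 mg/L.
Steady-state trough Cmin,ss = C₀·f/(1−f) ≈ 4.648 × 0.1114/0.8886 ≈ 0.583 mg/L.
Trough 0.6 mg/L vs MEC 1 mg/L: subtherapeutic.

0.6 mg/L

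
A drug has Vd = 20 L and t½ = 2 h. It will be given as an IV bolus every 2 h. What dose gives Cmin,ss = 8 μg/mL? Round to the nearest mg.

τ/t½ = 2/2 ≈ 1, so f = (1/2)^(2/2) ≈ 0.500000.
Cmin,ss = (D/Vd)·f/(1−f), so D = Cmin,ss·Vd·(1−f)/f.
D = 8 × 20 × (1−f)/f ≈ 8 × 20 × 1.00000 ≈ 160.00 mg.

160 mg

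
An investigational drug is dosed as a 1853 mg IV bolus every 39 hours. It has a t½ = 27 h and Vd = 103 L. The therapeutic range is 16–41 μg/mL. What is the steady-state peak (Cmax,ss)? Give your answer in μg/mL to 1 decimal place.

Over one 39-h interval, 39/27 ≈ 1.4444 half-lives elapse, leaving f ≈ 0.3674 of each dose.
Accumulation ratio R = 1/(1 − f) ≈ 1/0.6326 ≈ 1.5808.
Single-dose peak C₀ = D/Vd = 1853/103 ≈ 17.990 μg/mL.
Cmax,ss = C₀/(1 − f) ≈ 17.990/0.6326 ≈ 28.438 μg/mL.
Peak 28.4 μg/mL vs MTC 41 μg/mL: below toxic threshold.

28.4 μg/mL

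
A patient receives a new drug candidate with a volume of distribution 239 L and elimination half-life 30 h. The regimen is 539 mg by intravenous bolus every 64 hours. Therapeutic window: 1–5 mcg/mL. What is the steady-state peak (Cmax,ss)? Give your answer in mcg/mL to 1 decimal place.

2.9 mcg/mL

k = ln2/t½ = ln2/30 ≈ 0.023105 h⁻¹; fraction remaining f = e^(−kτ) = e^(−0.023105×64) ≈ 0.2279.
At steady state, accumulation factor R = 1/(1 − e^(−kτ)) ≈ 1.2952.
Each bolus raises the concentration by D/Vd = 539/239 ≈ 2.255 mcg/mL.
Steady-state peak Cmax,ss = C₀·R ≈ 2.255 × 1.2952 ≈ 2.921 mcg/mL.
Peak 2.9 mcg/mL vs MTC 5 mcg/mL: below toxic threshold.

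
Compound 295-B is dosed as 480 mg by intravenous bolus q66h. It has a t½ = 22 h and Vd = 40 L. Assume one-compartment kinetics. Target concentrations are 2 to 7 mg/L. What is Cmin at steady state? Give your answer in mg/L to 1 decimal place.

1.7 mg/L

The dosing interval is 3 half-lives, so f = 2^(−3) = 0.125.
At steady state, R = 1/(1 − 0.125) = 8/7.
Single-dose peak C₀ = D/Vd = 480/40 = 12 mg/L.
Steady-state peak Cmax,ss = C₀·R = 12 × 8/7 ≈ 13.714 mg/L.
Steady-state trough Cmin,ss = Cmax,ss·f ≈ 13.714 × 0.125 ≈ 1.714 mg/L.
Trough 1.7 mg/L vs MEC 2 mg/L: subtherapeutic.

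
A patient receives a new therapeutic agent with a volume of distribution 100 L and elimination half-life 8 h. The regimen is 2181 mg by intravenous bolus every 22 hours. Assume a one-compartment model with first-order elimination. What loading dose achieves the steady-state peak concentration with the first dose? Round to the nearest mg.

2562 mg

f = (1/2)^(22/8) ≈ 0.148651; accumulation ratio R = 1/(1−f) ≈ 1.17461.
Loading dose to hit Cmax,ss on first dose: D_load = D_maint·R ≈ 2181 × 1.17461 ≈ 2561.82 mg.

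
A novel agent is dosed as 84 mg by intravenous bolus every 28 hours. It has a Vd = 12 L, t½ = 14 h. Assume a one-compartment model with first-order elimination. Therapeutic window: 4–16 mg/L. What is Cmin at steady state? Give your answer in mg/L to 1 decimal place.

2.3 mg/L

The dosing interval is 2 half-lives, so f = 2^(−2) = 0.25.
Accumulation ratio R = 1/(1 − f) = 1/0.75 = 4/3.
Single-dose peak C₀ = D/Vd = 84/12 = 7 mg/L.
Steady-state peak Cmax,ss = C₀·R = 7 × 4/3 ≈ 9.333 mg/L.
Steady-state trough Cmin,ss = Cmax,ss·f ≈ 9.333 × 0.25 ≈ 2.333 mg/L.
Trough 2.3 mg/L vs MEC 4 mg/L: subtherapeutic.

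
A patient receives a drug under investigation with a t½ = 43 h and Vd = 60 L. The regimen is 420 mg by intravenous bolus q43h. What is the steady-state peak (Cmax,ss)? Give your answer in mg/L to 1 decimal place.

14.0 mg/L

τ = 43 h = 1 half-life, so f = (1/2)^1 = 0.5.
At steady state, R = 1/(1 − 0.5) = 2/1.
Single-dose peak C₀ = D/Vd = 420/60 = 7 mg/L.
Steady-state peak Cmax,ss = C₀·R = 7 × 2/1 ≈ 14.000 mg/L.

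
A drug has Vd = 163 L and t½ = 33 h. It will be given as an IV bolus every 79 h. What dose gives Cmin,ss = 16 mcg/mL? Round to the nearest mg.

11099 mg

τ/t½ = 79/33 ≈ 2.3939, so f = (1/2)^(79/33) ≈ 0.190262.
Cmin,ss = (D/Vd)·f/(1−f), so D = Cmin,ss·Vd·(1−f)/f.
D = 16 × 163 × (1−f)/f ≈ 16 × 163 × 4.25591 ≈ 11099.41 mg.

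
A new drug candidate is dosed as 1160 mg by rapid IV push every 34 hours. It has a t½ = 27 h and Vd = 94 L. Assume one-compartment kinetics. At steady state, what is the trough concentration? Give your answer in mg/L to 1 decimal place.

Over one 34-h interval, 34/27 ≈ 1.2593 half-lives elapse, leaving f ≈ 0.4178 of each dose.
At steady state, accumulation factor R = 1/(1 − e^(−kτ)) ≈ 1.7176.
Each bolus raises the concentration by D/Vd = 1160/94 ≈ 12.340 mg/L.
Steady-state peak Cmax,ss = C₀·R ≈ 12.340 × 1.7176 ≈ 21.195 mg/L.
One interval later, Cmin,ss = Cmax,ss·e^(−kτ) ≈ 21.195 × 0.4178 ≈ 8.855 mg/L.

8.9 mg/L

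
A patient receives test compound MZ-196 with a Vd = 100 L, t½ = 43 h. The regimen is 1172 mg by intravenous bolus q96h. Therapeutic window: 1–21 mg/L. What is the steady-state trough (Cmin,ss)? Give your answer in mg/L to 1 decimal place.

k = ln2/t½ = ln2/43 ≈ 0.016120 h⁻¹; fraction remaining f = e^(−kτ) = e^(−0.016120×96) ≈ 0.2128.
Accumulation ratio R = 1/(1 − f) ≈ 1/0.7872 ≈ 1.2703.
Each bolus raises the concentration by D/Vd = 1172/100 ≈ 11.720 mg/L.
Cmax,ss = C₀/(1 − f) ≈ 11.720/0.7872 ≈ 14.888 mg/L.
Steady-state trough Cmin,ss = Cmax,ss·f ≈ 14.888 × 0.2128 ≈ 3.168 mg/L.
Trough 3.2 mg/L vs MEC 1 mg/L: adequate.

3.2 mg/L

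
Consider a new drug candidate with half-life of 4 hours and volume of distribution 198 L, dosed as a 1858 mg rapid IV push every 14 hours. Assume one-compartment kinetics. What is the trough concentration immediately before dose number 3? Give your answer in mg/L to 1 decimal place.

0.9 mg/L

f = (1/2)^(τ/t½) = (1/2)^(14/4) ≈ 0.0884.
C₀ = D/Vd = 1858/198 ≈ 9.384 mg/L.
Before the 3rd dose, 2 doses have been given. Superposition: Cmin = C₀·(f + f²).
≈ 9.384 × (0.0884 + 0.0078) ≈ 9.384 × 0.0962 ≈ 0.903 mg/L.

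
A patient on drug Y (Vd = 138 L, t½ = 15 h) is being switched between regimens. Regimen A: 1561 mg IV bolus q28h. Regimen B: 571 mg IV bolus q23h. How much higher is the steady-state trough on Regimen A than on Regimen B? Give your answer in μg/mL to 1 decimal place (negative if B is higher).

2.1 μg/mL

Regimen A: f = (1/2)^(28/15) ≈ 0.2742; Cmin,ss = (1561/138)·f/(1−f) ≈ 4.273 μg/mL.
Regimen B: f = (1/2)^(23/15) ≈ 0.3455; Cmin,ss = (571/138)·f/(1−f) ≈ 2.184 μg/mL.
Difference ≈ 4.273 − 2.184 ≈ 2.089 μg/mL.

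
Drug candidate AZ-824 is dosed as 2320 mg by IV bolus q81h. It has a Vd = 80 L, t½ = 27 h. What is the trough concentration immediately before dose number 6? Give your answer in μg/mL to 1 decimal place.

4.1 μg/mL

f = (1/2)^(τ/t½) = (1/2)^(81/27) ≈ 0.1250.
C₀ = D/Vd = 2320/80 ≈ 29.000 μg/mL.
Before the 6th dose, 5 doses have been given. Superposition: Cmin = C₀·(f + f² + … + f^5).
≈ 29.000 × (0.1250 + 0.0156 + 0.0020 + 0.0002 + 0.0000) ≈ 29.000 × 0.1428 ≈ 4.141 μg/mL.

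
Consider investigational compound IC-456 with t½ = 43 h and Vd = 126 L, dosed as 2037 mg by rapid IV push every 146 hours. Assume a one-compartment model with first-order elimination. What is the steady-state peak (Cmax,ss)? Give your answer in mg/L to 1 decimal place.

17.9 mg/L

k = ln2/t½ = ln2/43 ≈ 0.016120 h⁻¹; fraction remaining f = e^(−kτ) = e^(−0.016120×146) ≈ 0.0950.
At steady state, accumulation factor R = 1/(1 − e^(−kτ)) ≈ 1.1050.
Single-dose peak C₀ = D/Vd = 2037/126 ≈ 16.167 mg/L.
Steady-state peak Cmax,ss = C₀·R ≈ 16.167 × 1.1050 ≈ 17.865 mg/L.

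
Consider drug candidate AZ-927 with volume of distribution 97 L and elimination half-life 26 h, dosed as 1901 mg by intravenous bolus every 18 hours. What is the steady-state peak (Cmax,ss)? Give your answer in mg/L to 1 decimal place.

k = ln2/t½ = ln2/26 ≈ 0.026660 h⁻¹; fraction remaining f = e^(−kτ) = e^(−0.026660×18) ≈ 0.6189.
Accumulation ratio R = 1/(1 − f) ≈ 1/0.3811 ≈ 2.6240.
Each bolus raises the concentration by D/Vd = 1901/97 ≈ 19.598 mg/L.
Cmax,ss = C₀/(1 − f) ≈ 19.598/0.3811 ≈ 51.425 mg/L.

51.4 mg/L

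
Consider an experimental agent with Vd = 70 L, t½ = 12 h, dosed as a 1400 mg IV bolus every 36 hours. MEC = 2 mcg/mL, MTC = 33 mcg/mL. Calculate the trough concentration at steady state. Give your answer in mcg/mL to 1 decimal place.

The dosing interval is 3 half-lives, so f = 2^(−3) = 0.125.
At steady state, R = 1/(1 − 0.125) = 8/7.
Single-dose peak C₀ = D/Vd = 1400/70 = 20 mcg/mL.
Steady-state peak Cmax,ss = C₀·R = 20 × 8/7 ≈ 22.857 mcg/mL.
Steady-state trough Cmin,ss = Cmax,ss·f ≈ 22.857 × 0.125 ≈ 2.857 mcg/mL.
Trough 2.9 mcg/mL vs MEC 2 mcg/mL: adequate.

2.9 mcg/mL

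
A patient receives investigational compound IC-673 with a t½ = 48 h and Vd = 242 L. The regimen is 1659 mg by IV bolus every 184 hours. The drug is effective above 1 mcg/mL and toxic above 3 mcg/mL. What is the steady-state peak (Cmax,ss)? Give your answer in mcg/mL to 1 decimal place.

7.4 mcg/mL

τ/t½ = 184/48 ≈ 3.8333, so fraction remaining f = (1/2)^(184/48) ≈ 0.0702.
Accumulation ratio R = 1/(1 − f) ≈ 1/0.9298 ≈ 1.0755.
Each bolus raises the concentration by D/Vd = 1659/242 ≈ 6.855 mcg/mL.
Steady-state peak Cmax,ss = C₀·R ≈ 6.855 × 1.0755 ≈ 7.373 mcg/mL.
Peak 7.4 mcg/mL vs MTC 3 mcg/mL: exceeds toxic threshold.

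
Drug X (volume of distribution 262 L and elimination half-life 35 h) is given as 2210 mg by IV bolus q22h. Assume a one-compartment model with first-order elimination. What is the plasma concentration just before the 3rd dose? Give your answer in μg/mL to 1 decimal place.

f = (1/2)^(τ/t½) = (1/2)^(22/35) ≈ 0.6468.
C₀ = D/Vd = 2210/262 ≈ 8.435 μg/mL.
Before the 3rd dose, 2 doses have been given. Superposition: Cmin = C₀·(f + f²).
≈ 8.435 × (0.6468 + 0.4184) ≈ 8.435 × 1.0652 ≈ 8.985 μg/mL.

9.0 μg/mL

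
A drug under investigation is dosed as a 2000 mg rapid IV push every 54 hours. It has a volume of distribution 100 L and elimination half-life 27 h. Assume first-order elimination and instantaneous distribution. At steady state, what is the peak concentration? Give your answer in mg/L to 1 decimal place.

The dosing interval is 2 half-lives, so f = 2^(−2) = 0.25.
At steady state, R = 1/(1 − 0.25) = 4/3.
Single-dose peak C₀ = D/Vd = 2000/100 = 20 mg/L.
Steady-state peak Cmax,ss = C₀·R = 20 × 4/3 ≈ 26.667 mg/L.

26.7 mg/L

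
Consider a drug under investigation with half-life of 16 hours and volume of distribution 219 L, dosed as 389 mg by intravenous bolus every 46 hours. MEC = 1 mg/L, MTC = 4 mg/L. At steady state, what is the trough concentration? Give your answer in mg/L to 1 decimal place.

0.3 mg/L

τ/t½ = 46/16 ≈ 2.875, so fraction remaining f = (1/2)^(46/16) ≈ 0.1363.
Single-dose peak C₀ = D/Vd = 389/219 ≈ 1.776 mg/L.
Steady-state trough Cmin,ss = C₀·f/(1−f) ≈ 1.776 × 0.1363/0.8637 ≈ 0.280 mg/L.
Trough 0.3 mg/L vs MEC 1 mg/L: subtherapeutic.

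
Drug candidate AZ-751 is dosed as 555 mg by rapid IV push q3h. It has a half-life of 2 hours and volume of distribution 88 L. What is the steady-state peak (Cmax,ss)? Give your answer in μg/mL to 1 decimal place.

9.8 μg/mL

k = ln2/t½ = ln2/2 ≈ 0.346574 h⁻¹; fraction remaining f = e^(−kτ) = e^(−0.346574×3) ≈ 0.3536.
At steady state, accumulation factor R = 1/(1 − e^(−kτ)) ≈ 1.5470.
Each bolus raises the concentration by D/Vd = 555/88 ≈ 6.307 μg/mL.
Steady-state peak Cmax,ss = C₀·R ≈ 6.307 × 1.5470 ≈ 9.757 μg/mL.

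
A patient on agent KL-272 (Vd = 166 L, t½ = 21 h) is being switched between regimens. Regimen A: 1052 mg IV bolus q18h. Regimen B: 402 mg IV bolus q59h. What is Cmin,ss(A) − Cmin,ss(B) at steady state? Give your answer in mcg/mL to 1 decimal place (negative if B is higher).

Regimen A: f = (1/2)^(18/21) ≈ 0.5520; Cmin,ss = (1052/166)·f/(1−f) ≈ 7.809 mcg/mL.
Regimen B: f = (1/2)^(59/21) ≈ 0.1426; Cmin,ss = (402/166)·f/(1−f) ≈ 0.403 mcg/mL.
Difference ≈ 7.809 − 0.403 ≈ 7.406 mcg/mL.

7.4 mcg/mL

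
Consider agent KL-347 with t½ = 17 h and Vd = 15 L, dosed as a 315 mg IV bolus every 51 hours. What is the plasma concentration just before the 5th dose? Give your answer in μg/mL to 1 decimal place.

3.0 μg/mL

f = (1/2)^(τ/t½) = (1/2)^(51/17) ≈ 0.1250.
C₀ = D/Vd = 315/15 ≈ 21.000 μg/mL.
Before the 5th dose, 4 doses have been given. Superposition: Cmin = C₀·(f + f² + … + f^4).
≈ 21.000 × (0.1250 + 0.0156 + 0.0020 + 0.0002) ≈ 21.000 × 0.1428 ≈ 2.999 μg/mL.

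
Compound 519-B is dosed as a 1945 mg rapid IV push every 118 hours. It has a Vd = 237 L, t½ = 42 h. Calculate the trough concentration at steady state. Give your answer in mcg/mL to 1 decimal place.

k = ln2/t½ = ln2/42 ≈ 0.016504 h⁻¹; fraction remaining f = e^(−kτ) = e^(−0.016504×118) ≈ 0.1426.
At steady state, accumulation factor R = 1/(1 − e^(−kτ)) ≈ 1.1663.
Single-dose peak C₀ = D/Vd = 1945/237 ≈ 8.207 mcg/mL.
Cmax,ss = C₀/(1 − f) ≈ 8.207/0.8574 ≈ 9.572 mcg/mL.
One interval later, Cmin,ss = Cmax,ss·e^(−kτ) ≈ 9.572 × 0.1426 ≈ 1.365 mcg/mL.

1.4 mcg/mL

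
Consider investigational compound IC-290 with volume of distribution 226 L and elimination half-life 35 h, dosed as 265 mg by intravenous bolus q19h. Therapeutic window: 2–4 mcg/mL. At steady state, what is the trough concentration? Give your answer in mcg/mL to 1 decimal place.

2.6 mcg/mL

Over one 19-h interval, 19/35 ≈ 0.54286 half-lives elapse, leaving f ≈ 0.6864 of each dose.
Accumulation ratio R = 1/(1 − f) ≈ 1/0.3136 ≈ 3.1888.
Single-dose peak C₀ = D/Vd = 265/226 ≈ 1.173 mcg/mL.
Cmax,ss = C₀/(1 − f) ≈ 1.173/0.3136 ≈ 3.740 mcg/mL.
One interval later, Cmin,ss = Cmax,ss·e^(−kτ) ≈ 3.740 × 0.6864 ≈ 2.567 mcg/mL.
Trough 2.6 mcg/mL vs MEC 2 mcg/mL: adequate.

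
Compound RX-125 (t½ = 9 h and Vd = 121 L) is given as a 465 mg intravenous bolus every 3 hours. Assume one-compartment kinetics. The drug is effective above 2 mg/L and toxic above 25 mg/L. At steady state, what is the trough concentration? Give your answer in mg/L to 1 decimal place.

τ/t½ = 3/9 ≈ 0.33333, so fraction remaining f = (1/2)^(3/9) ≈ 0.7937.
Each bolus raises the concentration by D/Vd = 465/121 ≈ 3.843 mg/L.
Steady-state trough Cmin,ss = C₀·f/(1−f) ≈ 3.843 × 0.7937/0.2063 ≈ 14.785 mg/L.
Trough 14.8 mg/L vs MEC 2 mg/L: adequate.

14.8 mg/L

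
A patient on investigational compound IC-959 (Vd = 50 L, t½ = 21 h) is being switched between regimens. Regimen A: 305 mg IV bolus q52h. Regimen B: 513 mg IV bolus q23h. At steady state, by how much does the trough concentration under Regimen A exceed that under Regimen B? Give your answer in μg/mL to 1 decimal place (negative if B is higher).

-7.7 μg/mL

Regimen A: f = (1/2)^(52/21) ≈ 0.1797; Cmin,ss = (305/50)·f/(1−f) ≈ 1.336 μg/mL.
Regimen B: f = (1/2)^(23/21) ≈ 0.4681; Cmin,ss = (513/50)·f/(1−f) ≈ 9.029 μg/mL.
Difference ≈ 1.336 − 9.029 ≈ -7.693 μg/mL.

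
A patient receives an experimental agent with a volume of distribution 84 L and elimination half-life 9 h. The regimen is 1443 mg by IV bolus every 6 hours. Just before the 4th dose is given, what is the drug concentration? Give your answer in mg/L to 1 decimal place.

f = (1/2)^(τ/t½) = (1/2)^(6/9) ≈ 0.6300.
C₀ = D/Vd = 1443/84 ≈ 17.179 mg/L.
Before the 4th dose, 3 doses have been given. Superposition: Cmin = C₀·(f + f² + … + f^3).
≈ 17.179 × (0.6300 + 0.3969 + 0.2500) ≈ 17.179 × 1.2769 ≈ 21.936 mg/L.

21.9 mg/L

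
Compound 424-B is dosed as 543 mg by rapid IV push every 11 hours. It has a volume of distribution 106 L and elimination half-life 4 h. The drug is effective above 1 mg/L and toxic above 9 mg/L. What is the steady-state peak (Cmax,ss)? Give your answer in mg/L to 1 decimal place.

Over one 11-h interval, 11/4 ≈ 2.75 half-lives elapse, leaving f ≈ 0.1487 of each dose.
At steady state, accumulation factor R = 1/(1 − e^(−kτ)) ≈ 1.1747.
Each bolus raises the concentration by D/Vd = 543/106 ≈ 5.123 mg/L.
Cmax,ss = C₀/(1 − f) ≈ 5.123/0.8513 ≈ 6.018 mg/L.
Peak 6.0 mg/L vs MTC 9 mg/L: below toxic threshold.

6.0 mg/L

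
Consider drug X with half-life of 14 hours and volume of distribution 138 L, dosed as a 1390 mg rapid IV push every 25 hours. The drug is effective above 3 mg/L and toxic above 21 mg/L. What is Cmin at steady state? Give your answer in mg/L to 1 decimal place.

k = ln2/t½ = ln2/14 ≈ 0.049511 h⁻¹; fraction remaining f = e^(−kτ) = e^(−0.049511×25) ≈ 0.2900.
Accumulation ratio R = 1/(1 − f) ≈ 1/0.7100 ≈ 1.4085.
Each bolus raises the concentration by D/Vd = 1390/138 ≈ 10.072 mg/L.
Cmax,ss = C₀/(1 − f) ≈ 10.072/0.7100 ≈ 14.186 mg/L.
Steady-state trough Cmin,ss = Cmax,ss·f ≈ 14.186 × 0.2900 ≈ 4.114 mg/L.
Trough 4.1 mg/L vs MEC 3 mg/L: adequate.

4.1 mg/L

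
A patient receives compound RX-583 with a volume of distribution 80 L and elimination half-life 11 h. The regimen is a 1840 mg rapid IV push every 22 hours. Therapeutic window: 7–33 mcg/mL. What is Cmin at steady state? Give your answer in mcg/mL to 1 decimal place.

7.7 mcg/mL

The dosing interval is 2 half-lives, so f = 2^(−2) = 0.25.
Accumulation ratio R = 1/(1 − f) = 1/0.75 = 4/3.
Single-dose peak C₀ = D/Vd = 1840/80 = 23 mcg/mL.
Steady-state peak Cmax,ss = C₀·R = 23 × 4/3 ≈ 30.667 mcg/mL.
Steady-state trough Cmin,ss = Cmax,ss·f ≈ 30.667 × 0.25 ≈ 7.667 mcg/mL.
Trough 7.7 mcg/mL vs MEC 7 mcg/mL: adequate.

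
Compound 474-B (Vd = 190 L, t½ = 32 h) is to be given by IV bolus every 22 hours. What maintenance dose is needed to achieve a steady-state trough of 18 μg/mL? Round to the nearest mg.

τ/t½ = 22/32 ≈ 0.6875, so f = (1/2)^(22/32) ≈ 0.620929.
Cmin,ss = (D/Vd)·f/(1−f), so D = Cmin,ss·Vd·(1−f)/f.
D = 18 × 190 × (1−f)/f ≈ 18 × 190 × 0.61049 ≈ 2087.88 mg.

2088 mg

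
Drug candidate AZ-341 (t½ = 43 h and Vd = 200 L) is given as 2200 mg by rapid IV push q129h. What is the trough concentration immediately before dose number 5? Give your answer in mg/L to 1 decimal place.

f = (1/2)^(τ/t½) = (1/2)^(129/43) ≈ 0.1250.
C₀ = D/Vd = 2200/200 ≈ 11.000 mg/L.
Before the 5th dose, 4 doses have been given. Superposition: Cmin = C₀·(f + f² + … + f^4).
≈ 11.000 × (0.1250 + 0.0156 + 0.0020 + 0.0002) ≈ 11.000 × 0.1428 ≈ 1.571 mg/L.

1.6 mg/L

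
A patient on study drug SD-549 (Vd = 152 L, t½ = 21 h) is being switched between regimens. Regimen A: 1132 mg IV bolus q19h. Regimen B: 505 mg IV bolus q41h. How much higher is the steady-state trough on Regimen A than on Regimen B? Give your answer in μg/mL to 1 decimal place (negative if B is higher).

7.4 μg/mL

Regimen A: f = (1/2)^(19/21) ≈ 0.5341; Cmin,ss = (1132/152)·f/(1−f) ≈ 8.538 μg/mL.
Regimen B: f = (1/2)^(41/21) ≈ 0.2584; Cmin,ss = (505/152)·f/(1−f) ≈ 1.158 μg/mL.
Difference ≈ 8.538 − 1.158 ≈ 7.380 μg/mL.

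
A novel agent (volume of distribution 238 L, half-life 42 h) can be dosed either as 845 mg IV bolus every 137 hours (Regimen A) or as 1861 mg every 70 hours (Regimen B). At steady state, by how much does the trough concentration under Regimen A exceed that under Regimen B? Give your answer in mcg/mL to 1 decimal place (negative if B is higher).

-3.2 mcg/mL

Regimen A: f = (1/2)^(137/42) ≈ 0.1042; Cmin,ss = (845/238)·f/(1−f) ≈ 0.413 mcg/mL.
Regimen B: f = (1/2)^(70/42) ≈ 0.3150; Cmin,ss = (1861/238)·f/(1−f) ≈ 3.596 mcg/mL.
Difference ≈ 0.413 − 3.596 ≈ -3.183 mcg/mL.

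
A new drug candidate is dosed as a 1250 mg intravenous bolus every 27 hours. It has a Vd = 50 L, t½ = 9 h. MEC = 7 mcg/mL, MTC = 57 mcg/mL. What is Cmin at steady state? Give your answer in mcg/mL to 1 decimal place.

The dosing interval is 3 half-lives, so f = 2^(−3) = 0.125.
At steady state, R = 1/(1 − 0.125) = 8/7.
Single-dose peak C₀ = D/Vd = 1250/50 = 25 mcg/mL.
Steady-state peak Cmax,ss = C₀·R = 25 × 8/7 ≈ 28.571 mcg/mL.
Steady-state trough Cmin,ss = Cmax,ss·f ≈ 28.571 × 0.125 ≈ 3.571 mcg/mL.
Trough 3.6 mcg/mL vs MEC 7 mcg/mL: subtherapeutic.

3.6 mcg/mL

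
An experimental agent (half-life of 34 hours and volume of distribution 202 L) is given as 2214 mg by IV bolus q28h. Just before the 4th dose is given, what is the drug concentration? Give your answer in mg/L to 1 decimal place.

11.7 mg/L

f = (1/2)^(τ/t½) = (1/2)^(28/34) ≈ 0.5651.
C₀ = D/Vd = 2214/202 ≈ 10.960 mg/L.
Before the 4th dose, 3 doses have been given. Superposition: Cmin = C₀·(f + f² + … + f^3).
≈ 10.960 × (0.5651 + 0.3193 + 0.1805) ≈ 10.960 × 1.0649 ≈ 11.671 mg/L.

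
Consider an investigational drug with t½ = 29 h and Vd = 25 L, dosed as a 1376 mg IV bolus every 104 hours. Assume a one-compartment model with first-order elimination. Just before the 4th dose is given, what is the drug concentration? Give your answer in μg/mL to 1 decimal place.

f = (1/2)^(τ/t½) = (1/2)^(104/29) ≈ 0.0833.
C₀ = D/Vd = 1376/25 ≈ 55.040 μg/mL.
Before the 4th dose, 3 doses have been given. Superposition: Cmin = C₀·(f + f² + … + f^3).
≈ 55.040 × (0.0833 + 0.0069 + 0.0006) ≈ 55.040 × 0.0908 ≈ 4.998 μg/mL.

5.0 μg/mL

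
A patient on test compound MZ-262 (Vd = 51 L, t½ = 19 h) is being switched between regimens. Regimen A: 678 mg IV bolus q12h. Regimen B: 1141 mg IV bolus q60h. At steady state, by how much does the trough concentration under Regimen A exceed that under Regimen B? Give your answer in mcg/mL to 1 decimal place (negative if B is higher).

Regimen A: f = (1/2)^(12/19) ≈ 0.6455; Cmin,ss = (678/51)·f/(1−f) ≈ 24.207 mcg/mL.
Regimen B: f = (1/2)^(60/19) ≈ 0.1120; Cmin,ss = (1141/51)·f/(1−f) ≈ 2.822 mcg/mL.
Difference ≈ 24.207 − 2.822 ≈ 21.385 mcg/mL.

21.4 mcg/mL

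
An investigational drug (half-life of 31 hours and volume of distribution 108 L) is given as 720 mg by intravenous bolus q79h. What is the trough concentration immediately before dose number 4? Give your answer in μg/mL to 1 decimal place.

f = (1/2)^(τ/t½) = (1/2)^(79/31) ≈ 0.1709.
C₀ = D/Vd = 720/108 ≈ 6.667 μg/mL.
Before the 4th dose, 3 doses have been given. Superposition: Cmin = C₀·(f + f² + … + f^3).
≈ 6.667 × (0.1709 + 0.0292 + 0.0050) ≈ 6.667 × 0.2051 ≈ 1.367 μg/mL.

1.4 μg/mL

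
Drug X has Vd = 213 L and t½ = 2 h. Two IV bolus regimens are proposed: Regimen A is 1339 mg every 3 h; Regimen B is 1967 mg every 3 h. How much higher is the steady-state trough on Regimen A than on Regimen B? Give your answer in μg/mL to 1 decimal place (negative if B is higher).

-1.6 μg/mL

Regimen A: f = (1/2)^(3/2) ≈ 0.3536; Cmin,ss = (1339/213)·f/(1−f) ≈ 3.439 μg/mL.
Regimen B: f = (1/2)^(3/2) ≈ 0.3536; Cmin,ss = (1967/213)·f/(1−f) ≈ 5.052 μg/mL.
Difference ≈ 3.439 − 5.052 ≈ -1.613 μg/mL.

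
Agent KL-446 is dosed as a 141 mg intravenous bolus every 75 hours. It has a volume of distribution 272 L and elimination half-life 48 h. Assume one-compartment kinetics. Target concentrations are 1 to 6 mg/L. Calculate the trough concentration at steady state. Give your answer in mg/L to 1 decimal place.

Over one 75-h interval, 75/48 ≈ 1.5625 half-lives elapse, leaving f ≈ 0.3386 of each dose.
Each bolus raises the concentration by D/Vd = 141/272 ≈ 0.518 mg/L.
Steady-state trough Cmin,ss = C₀·f/(1−f) ≈ 0.518 × 0.3386/0.6614 ≈ 0.265 mg/L.
Trough 0.3 mg/L vs MEC 1 mg/L: subtherapeutic.

0.3 mg/L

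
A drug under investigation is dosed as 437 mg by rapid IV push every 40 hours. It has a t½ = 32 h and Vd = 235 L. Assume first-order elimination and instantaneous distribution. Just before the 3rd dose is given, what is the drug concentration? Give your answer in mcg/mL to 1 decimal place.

f = (1/2)^(τ/t½) = (1/2)^(40/32) ≈ 0.4204.
C₀ = D/Vd = 437/235 ≈ 1.860 mcg/mL.
Before the 3rd dose, 2 doses have been given. Superposition: Cmin = C₀·(f + f²).
≈ 1.860 × (0.4204 + 0.1767) ≈ 1.860 × 0.5971 ≈ 1.111 mcg/mL.

1.1 mcg/mL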